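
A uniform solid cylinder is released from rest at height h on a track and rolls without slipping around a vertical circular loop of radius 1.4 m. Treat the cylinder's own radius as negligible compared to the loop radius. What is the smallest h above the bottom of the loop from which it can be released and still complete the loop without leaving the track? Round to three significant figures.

With I = (1/2)MR², the ratio k = I/(MR²) is 0.5.
At the top, contact is just lost when gravity alone supplies the centripetal force: Mg = Mv_top²/r, i.e. v_top² = gr.
With ω = v/R, the kinetic energy at speed v is ½(1+k)Mv² = (3/4)Mv².
Energy conservation from release (height h) to the top (height 2r): Mgh = Mg(2r) + (3/4)M·gr.
Thus h_min = 2r + (1+k)r/2 = r(2 + 1.5/2) = 1.4 × 2.75 ≈ 3.85 m.

h_min ≈ 3.85 m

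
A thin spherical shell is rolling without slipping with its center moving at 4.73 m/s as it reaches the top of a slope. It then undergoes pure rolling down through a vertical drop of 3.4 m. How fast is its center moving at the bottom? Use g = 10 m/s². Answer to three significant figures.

For this body I = (2/3)MR², i.e. k = I/(MR²) = 2/3.
Since it rolls without slipping, ω = v/R and KE = ½Mv² + ½Iω² = ½(1+k)Mv² = (5/6)Mv².
Conserving energy between top and bottom: (5/6)Mv² = (5/6)Mv₀² + Mgh, hence v² = v₀² + 2gh/(1+k).
v = √(4.73² + 2×10×3.4/1.667) = √63.17 ≈ 7.95 m/s.

v ≈ 7.95 m/s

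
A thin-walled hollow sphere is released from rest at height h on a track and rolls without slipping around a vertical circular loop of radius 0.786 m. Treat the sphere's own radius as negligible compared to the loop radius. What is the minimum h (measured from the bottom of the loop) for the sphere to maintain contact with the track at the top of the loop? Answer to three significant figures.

The moment of inertia is (2/3)MR², giving k ≡ I/(MR²) = 2/3.
At the top of the loop, the minimum-contact condition is Mg = Mv_top²/r, so v_top² = gr.
With ω = v/R, the kinetic energy at speed v is ½(1+k)Mv² = (5/6)Mv².
Energy conservation from release (height h) to the top (height 2r): Mgh = Mg(2r) + (5/6)M·gr.
Thus h_min = 2r + (1+k)r/2 = r(2 + 1.667/2) = 0.786 × 2.833 ≈ 2.23 m.

h_min ≈ 2.23 m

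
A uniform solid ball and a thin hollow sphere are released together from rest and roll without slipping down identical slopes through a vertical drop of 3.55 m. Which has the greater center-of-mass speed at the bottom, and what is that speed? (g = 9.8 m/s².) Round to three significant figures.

the uniform solid ball, at v ≈ 7.05 m/s

For rolling without slipping, Mgh = ½(1+k)Mv² where k = I/(MR²), so v = √(2gh/(1+k)).
Uniform solid ball: k = 0.4, giving v = √(2×9.8×3.55/1.4) = 7.05 m/s.
Thin hollow sphere: k = 2/3, giving v = √(2×9.8×3.55/1.667) = 6.461 m/s.
The smaller k wins: the uniform solid ball, at ≈ 7.05 m/s.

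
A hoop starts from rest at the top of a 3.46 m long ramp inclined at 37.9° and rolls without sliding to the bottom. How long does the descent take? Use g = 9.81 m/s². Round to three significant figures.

t ≈ 1.52 s

The moment of inertia is MR², giving k ≡ I/(MR²) = 1.
Translational: Mg sinθ − f = Ma. Rotational about the CM: fR = Iα = kMRa, so f = kMa.
Hence a = g sinθ/(1+k) = 9.81×sin37.9°/2 = 3.013 m/s².
With constant a from rest, t = √(2L/a) = √(2·3.46/3.013) ≈ 1.52 s.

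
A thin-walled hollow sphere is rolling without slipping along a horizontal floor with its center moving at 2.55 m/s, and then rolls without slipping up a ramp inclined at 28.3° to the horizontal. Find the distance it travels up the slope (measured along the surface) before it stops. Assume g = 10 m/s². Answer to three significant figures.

d ≈ 1.14 m

For this body I = (2/3)MR², i.e. k = I/(MR²) = 2/3.
Since it rolls without slipping, ω = v/R and KE = ½Mv² + ½Iω² = ½(1+k)Mv² = (5/6)Mv².
Setting this equal to Mgh gives the vertical rise h = (1+k)v₀²/(2g) = 1.667×2.55²/(2×10) = 0.5419 m.
Along the incline, d = h/sinθ = 0.5419/sin28.3° ≈ 1.14 m.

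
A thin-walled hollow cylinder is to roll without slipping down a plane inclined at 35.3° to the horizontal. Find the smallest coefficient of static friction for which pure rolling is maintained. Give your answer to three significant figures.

Here I = MR², so the shape factor k = I/(MR²) = 1.
Along the incline Mg sinθ − f = Ma, and torque about the center fR = Iα = kMR²(a/R) gives f = kMa.
These give a = g sinθ/(1+k) and the required friction f = kMg sinθ/(1+k).
The normal force is N = Mg cosθ, so μ_min = f/N = k tanθ/(1+k).
μ_min = 1 × tan35.3° / 2 ≈ 0.354.

μ_min ≈ 0.354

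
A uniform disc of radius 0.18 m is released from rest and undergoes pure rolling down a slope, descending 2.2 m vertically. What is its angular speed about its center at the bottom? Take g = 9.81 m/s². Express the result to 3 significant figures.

ω ≈ 29.8 rad/s

Here I = (1/2)MR², so the shape factor k = I/(MR²) = 0.5.
The rolling condition ω = v/R makes the rotational term ½I(v/R)² = ½kMv², so KE_total = ½(1+k)Mv² = (3/4)Mv².
Energy conservation Mgh = ½(1+k)Mv² gives v = √(2gh/(1+k)) = √(2 × 9.81 × 2.2 / 1.5) = 5.364 m/s.
Then ω = v/R = 5.364 / 0.18 ≈ 29.8 rad/s.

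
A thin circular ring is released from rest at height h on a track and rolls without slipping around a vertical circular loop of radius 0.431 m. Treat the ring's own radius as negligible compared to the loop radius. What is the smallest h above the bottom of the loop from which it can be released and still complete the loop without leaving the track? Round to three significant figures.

h_min ≈ 1.29 m

Here I = MR², so the shape factor k = I/(MR²) = 1.
At the top, contact is just lost when gravity alone supplies the centripetal force: Mg = Mv_top²/r, i.e. v_top² = gr.
With ω = v/R, the kinetic energy at speed v is ½(1+k)Mv² = Mv².
Energy conservation from release (height h) to the top (height 2r): Mgh = Mg(2r) + M·gr.
Thus h_min = 2r + (1+k)r/2 = r(2 + 2/2) = 0.431 × 3 ≈ 1.29 m.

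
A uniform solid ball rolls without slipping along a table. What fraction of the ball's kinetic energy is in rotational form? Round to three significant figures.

For this body I = (2/5)MR², i.e. k = I/(MR²) = 0.4.
With ω = v/R, KE_trans = ½Mv² and KE_rot = ½Iω² = ½kMv², so KE_total = ½(1+k)Mv².
The rotational fraction is therefore k/(1+k) = 0.4/1.4 ≈ 0.286.

fraction ≈ 0.286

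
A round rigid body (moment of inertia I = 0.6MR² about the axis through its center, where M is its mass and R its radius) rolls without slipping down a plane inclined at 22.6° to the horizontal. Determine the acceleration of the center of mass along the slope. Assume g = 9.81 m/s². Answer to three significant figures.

a ≈ 2.36 m/s²

With I = 0.6MR², the ratio k = I/(MR²) is 0.6.
Translational: Mg sinθ − f = Ma. Rotational about the CM: fR = Iα = kMRa, so f = kMa.
Eliminating f: Mg sinθ = (1+k)Ma, so a = g sinθ/(1+k) = 9.81 × sin22.6° / 1.6 ≈ 2.36 m/s².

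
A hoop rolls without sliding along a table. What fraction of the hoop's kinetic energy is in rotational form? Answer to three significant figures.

fraction ≈ 0.500

Here I = MR², so the shape factor k = I/(MR²) = 1.
With ω = v/R, KE_trans = ½Mv² and KE_rot = ½Iω² = ½kMv², so KE_total = ½(1+k)Mv².
The rotational fraction is therefore k/(1+k) = 1/2 ≈ 0.500.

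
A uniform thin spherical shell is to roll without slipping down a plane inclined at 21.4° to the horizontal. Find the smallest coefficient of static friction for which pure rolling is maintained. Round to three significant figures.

μ_min ≈ 0.157

The moment of inertia is (2/3)MR², giving k ≡ I/(MR²) = 2/3.
Newton's second law down the slope: Mg sinθ − f = Ma. The torque equation fR = Iα (with α = a/R) gives f = kMa.
These give a = g sinθ/(1+k) and the required friction f = kMg sinθ/(1+k).
With N = Mg cosθ, the no-slip condition f ≤ μN gives μ_min = f/N = k tanθ/(1+k).
μ_min = (2/3) × tan21.4° / 1.667 ≈ 0.157.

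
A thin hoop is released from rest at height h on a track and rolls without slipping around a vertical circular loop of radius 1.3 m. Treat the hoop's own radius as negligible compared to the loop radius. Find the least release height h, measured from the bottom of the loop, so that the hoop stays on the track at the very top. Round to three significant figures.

h_min ≈ 3.90 m

With I = MR², the ratio k = I/(MR²) is 1.
At the top, contact is just lost when gravity alone supplies the centripetal force: Mg = Mv_top²/r, i.e. v_top² = gr.
With ω = v/R, the kinetic energy at speed v is ½(1+k)Mv² = Mv².
Energy conservation from release (height h) to the top (height 2r): Mgh = Mg(2r) + M·gr.
Thus h_min = 2r + (1+k)r/2 = r(2 + 2/2) = 1.3 × 3 ≈ 3.90 m.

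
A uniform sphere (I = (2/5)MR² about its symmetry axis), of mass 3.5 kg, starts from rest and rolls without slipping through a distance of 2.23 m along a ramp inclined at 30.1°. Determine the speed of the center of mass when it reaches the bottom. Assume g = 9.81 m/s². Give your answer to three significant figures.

v ≈ 3.96 m/s

For this body I = (2/5)MR², i.e. k = I/(MR²) = 0.4.
Since it rolls without slipping, ω = v/R and KE = ½Mv² + ½Iω² = ½(1+k)Mv² = (7/10)Mv².
The vertical drop is h = L sinθ = 2.23 × sin30.1° = 1.118 m.
Energy conservation: Mgh = (7/10)Mv², so v = √(2gh/(1+k)) = √(2 × 9.81 × 1.118 / 1.4) ≈ 3.96 m/s.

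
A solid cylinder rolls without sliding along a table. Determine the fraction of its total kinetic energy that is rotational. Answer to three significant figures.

With I = (1/2)MR², the ratio k = I/(MR²) is 0.5.
With ω = v/R, KE_trans = ½Mv² and KE_rot = ½Iω² = ½kMv², so KE_total = ½(1+k)Mv².
The rotational fraction is therefore k/(1+k) = 0.5/1.5 ≈ 0.333.

fraction ≈ 0.333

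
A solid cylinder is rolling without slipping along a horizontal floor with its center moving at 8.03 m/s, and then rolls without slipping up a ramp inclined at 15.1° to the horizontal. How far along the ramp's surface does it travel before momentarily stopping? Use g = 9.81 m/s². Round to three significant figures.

d ≈ 18.9 m

The moment of inertia is (1/2)MR², giving k ≡ I/(MR²) = 0.5.
The rolling condition ω = v/R makes the rotational term ½I(v/R)² = ½kMv², so KE_total = ½(1+k)Mv² = (3/4)Mv².
Setting this equal to Mgh gives the vertical rise h = (1+k)v₀²/(2g) = 1.5×8.03²/(2×9.81) = 4.93 m.
The distance along the slope is d = h/sinθ = 4.93/sin15.1° ≈ 18.9 m.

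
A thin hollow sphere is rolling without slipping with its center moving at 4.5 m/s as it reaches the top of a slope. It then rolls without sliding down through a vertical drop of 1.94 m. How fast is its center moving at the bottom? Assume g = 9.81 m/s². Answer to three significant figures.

Here I = (2/3)MR², so the shape factor k = I/(MR²) = 2/3.
The rolling condition ω = v/R makes the rotational term ½I(v/R)² = ½kMv², so KE_total = ½(1+k)Mv² = (5/6)Mv².
Energy conservation: (5/6)Mv₀² + Mgh = (5/6)Mv², so v² = v₀² + 2gh/(1+k).
v = √(4.5² + 2×9.81×1.94/1.667) = √43.09 ≈ 6.56 m/s.

v ≈ 6.56 m/s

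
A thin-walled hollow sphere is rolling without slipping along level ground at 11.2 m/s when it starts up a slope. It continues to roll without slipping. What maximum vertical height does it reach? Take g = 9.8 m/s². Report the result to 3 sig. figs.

h ≈ 10.7 m

With I = (2/3)MR², the ratio k = I/(MR²) is 2/3.
The rolling condition ω = v/R makes the rotational term ½I(v/R)² = ½kMv², so KE_total = ½(1+k)Mv² = (5/6)Mv².
At the top the kinetic energy is zero, so (5/6)Mv₀² = Mgh.
Thus h = (1+k)v₀²/(2g) = 1.667 × 11.2² / (2 × 9.8) ≈ 10.7 m.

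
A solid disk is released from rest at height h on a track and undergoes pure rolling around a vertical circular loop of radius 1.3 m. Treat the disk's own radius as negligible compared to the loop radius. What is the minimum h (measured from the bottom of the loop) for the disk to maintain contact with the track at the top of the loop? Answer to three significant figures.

h_min ≈ 3.58 m

Here I = (1/2)MR², so the shape factor k = I/(MR²) = 0.5.
At the top of the loop, the minimum-contact condition is Mg = Mv_top²/r, so v_top² = gr.
With ω = v/R, the kinetic energy at speed v is ½(1+k)Mv² = (3/4)Mv².
Energy conservation from release (height h) to the top (height 2r): Mgh = Mg(2r) + (3/4)M·gr.
Thus h_min = 2r + (1+k)r/2 = r(2 + 1.5/2) = 1.3 × 2.75 ≈ 3.58 m.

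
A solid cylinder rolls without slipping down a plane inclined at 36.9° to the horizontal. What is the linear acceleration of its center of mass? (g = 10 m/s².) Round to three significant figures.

For this body I = (1/2)MR², i.e. k = I/(MR²) = 0.5.
Newton's second law down the slope: Mg sinθ − f = Ma. The torque equation fR = Iα (with α = a/R) gives f = kMa.
Eliminating f: Mg sinθ = (1+k)Ma, so a = g sinθ/(1+k) = 10 × sin36.9° / 1.5 ≈ 4.00 m/s².

a ≈ 4.00 m/s²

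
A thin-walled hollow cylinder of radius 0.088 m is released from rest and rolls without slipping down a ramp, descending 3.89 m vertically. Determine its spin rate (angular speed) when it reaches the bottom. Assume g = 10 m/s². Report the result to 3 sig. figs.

With I = MR², the ratio k = I/(MR²) is 1.
Pure rolling means v = ωR; then KE = ½Mv² + ½I(v/R)² = ½(1+k)Mv² = Mv².
Energy conservation Mgh = ½(1+k)Mv² gives v = √(2gh/(1+k)) = √(2 × 10 × 3.89 / 2) = 6.237 m/s.
The angular speed follows from ω = v/R = 6.237/0.088 ≈ 70.9 rad/s.

ω ≈ 70.9 rad/s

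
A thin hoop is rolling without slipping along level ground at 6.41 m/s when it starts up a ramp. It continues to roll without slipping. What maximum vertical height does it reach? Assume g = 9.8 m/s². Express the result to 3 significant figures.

h ≈ 4.19 m

For this body I = MR², i.e. k = I/(MR²) = 1.
Rolling without slipping gives ω = v/R, so the total kinetic energy is ½Mv² + ½Iω² = ½(1+k)Mv² = Mv².
All of this converts to potential energy at the highest point: Mv₀² = Mgh.
Thus h = (1+k)v₀²/(2g) = 2 × 6.41² / (2 × 9.8) ≈ 4.19 m.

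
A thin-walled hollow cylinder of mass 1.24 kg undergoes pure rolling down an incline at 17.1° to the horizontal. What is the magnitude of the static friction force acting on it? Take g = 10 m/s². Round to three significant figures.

f ≈ 1.82 N

The moment of inertia is MR², giving k ≡ I/(MR²) = 1.
Translational: Mg sinθ − f = Ma. Rotational about the CM: fR = Iα = kMRa, so f = kMa.
Combining, a = g sinθ/(1+k) and f = kMa = kMg sinθ/(1+k).
f = 1 × 1.24 × 10 × sin17.1° / 2 ≈ 1.82 N.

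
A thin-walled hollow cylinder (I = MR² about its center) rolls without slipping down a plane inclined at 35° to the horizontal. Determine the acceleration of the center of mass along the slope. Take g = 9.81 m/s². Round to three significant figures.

The moment of inertia is MR², giving k ≡ I/(MR²) = 1.
Newton's second law down the slope: Mg sinθ − f = Ma. The torque equation fR = Iα (with α = a/R) gives f = kMa.
Eliminating f: Mg sinθ = (1+k)Ma, so a = g sinθ/(1+k) = 9.81 × sin35° / 2 ≈ 2.81 m/s².

a ≈ 2.81 m/s²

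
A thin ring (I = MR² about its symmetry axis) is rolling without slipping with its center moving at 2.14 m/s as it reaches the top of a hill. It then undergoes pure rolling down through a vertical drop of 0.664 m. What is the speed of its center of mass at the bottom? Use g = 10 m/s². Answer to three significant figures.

v ≈ 3.35 m/s

The moment of inertia is MR², giving k ≡ I/(MR²) = 1.
Rolling without slipping gives ω = v/R, so the total kinetic energy is ½Mv² + ½Iω² = ½(1+k)Mv² = Mv².
Energy conservation: Mv₀² + Mgh = Mv², so v² = v₀² + 2gh/(1+k).
v = √(2.14² + 2×10×0.664/2) = √11.22 ≈ 3.35 m/s.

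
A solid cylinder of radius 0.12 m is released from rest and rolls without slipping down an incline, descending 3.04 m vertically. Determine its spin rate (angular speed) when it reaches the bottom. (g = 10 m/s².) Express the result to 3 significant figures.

For this body I = (1/2)MR², i.e. k = I/(MR²) = 0.5.
Pure rolling means v = ωR; then KE = ½Mv² + ½I(v/R)² = ½(1+k)Mv² = (3/4)Mv².
Energy conservation Mgh = ½(1+k)Mv² gives v = √(2gh/(1+k)) = √(2 × 10 × 3.04 / 1.5) = 6.367 m/s.
The angular speed follows from ω = v/R = 6.367/0.12 ≈ 53.1 rad/s.

ω ≈ 53.1 rad/s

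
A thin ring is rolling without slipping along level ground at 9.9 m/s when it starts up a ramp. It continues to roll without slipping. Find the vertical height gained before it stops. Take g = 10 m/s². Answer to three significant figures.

For this body I = MR², i.e. k = I/(MR²) = 1.
The rolling condition ω = v/R makes the rotational term ½I(v/R)² = ½kMv², so KE_total = ½(1+k)Mv² = Mv².
At the top the kinetic energy is zero, so Mv₀² = Mgh.
Thus h = (1+k)v₀²/(2g) = 2 × 9.9² / (2 × 10) ≈ 9.80 m.

h ≈ 9.80 m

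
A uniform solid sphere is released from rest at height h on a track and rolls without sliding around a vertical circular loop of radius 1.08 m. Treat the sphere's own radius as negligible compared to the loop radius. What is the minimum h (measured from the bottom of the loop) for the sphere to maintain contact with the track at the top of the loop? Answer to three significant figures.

h_min ≈ 2.92 m

Here I = (2/5)MR², so the shape factor k = I/(MR²) = 0.4.
At the top of the loop, the minimum-contact condition is Mg = Mv_top²/r, so v_top² = gr.
With ω = v/R, the kinetic energy at speed v is ½(1+k)Mv² = (7/10)Mv².
Energy conservation from release (height h) to the top (height 2r): Mgh = Mg(2r) + (7/10)M·gr.
Thus h_min = 2r + (1+k)r/2 = r(2 + 1.4/2) = 1.08 × 2.7 ≈ 2.92 m.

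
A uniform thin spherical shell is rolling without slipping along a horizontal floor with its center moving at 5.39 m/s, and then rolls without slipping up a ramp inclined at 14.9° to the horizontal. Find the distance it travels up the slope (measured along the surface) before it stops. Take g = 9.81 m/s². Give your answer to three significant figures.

Here I = (2/3)MR², so the shape factor k = I/(MR²) = 2/3.
The rolling condition ω = v/R makes the rotational term ½I(v/R)² = ½kMv², so KE_total = ½(1+k)Mv² = (5/6)Mv².
Setting this equal to Mgh gives the vertical rise h = (1+k)v₀²/(2g) = 1.667×5.39²/(2×9.81) = 2.468 m.
Along the incline, d = h/sinθ = 2.468/sin14.9° ≈ 9.60 m.

d ≈ 9.60 m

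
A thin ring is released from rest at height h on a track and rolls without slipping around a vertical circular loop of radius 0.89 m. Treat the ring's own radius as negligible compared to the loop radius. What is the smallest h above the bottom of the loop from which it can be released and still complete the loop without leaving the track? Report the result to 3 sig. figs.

h_min ≈ 2.67 m

With I = MR², the ratio k = I/(MR²) is 1.
At the top of the loop, the minimum-contact condition is Mg = Mv_top²/r, so v_top² = gr.
With ω = v/R, the kinetic energy at speed v is ½(1+k)Mv² = Mv².
Energy conservation from release (height h) to the top (height 2r): Mgh = Mg(2r) + M·gr.
Thus h_min = 2r + (1+k)r/2 = r(2 + 2/2) = 0.89 × 3 ≈ 2.67 m.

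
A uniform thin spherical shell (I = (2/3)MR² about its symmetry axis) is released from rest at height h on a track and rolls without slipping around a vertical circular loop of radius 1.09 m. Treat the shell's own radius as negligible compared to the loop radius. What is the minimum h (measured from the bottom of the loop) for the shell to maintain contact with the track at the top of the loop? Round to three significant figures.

h_min ≈ 3.09 m

For this body I = (2/3)MR², i.e. k = I/(MR²) = 2/3.
At the top, contact is just lost when gravity alone supplies the centripetal force: Mg = Mv_top²/r, i.e. v_top² = gr.
With ω = v/R, the kinetic energy at speed v is ½(1+k)Mv² = (5/6)Mv².
Energy conservation from release (height h) to the top (height 2r): Mgh = Mg(2r) + (5/6)M·gr.
Thus h_min = 2r + (1+k)r/2 = r(2 + 1.667/2) = 1.09 × 2.833 ≈ 3.09 m.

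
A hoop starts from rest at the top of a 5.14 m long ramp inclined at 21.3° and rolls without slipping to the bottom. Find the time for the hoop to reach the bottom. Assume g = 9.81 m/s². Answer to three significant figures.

With I = MR², the ratio k = I/(MR²) is 1.
Translational: Mg sinθ − f = Ma. Rotational about the CM: fR = Iα = kMRa, so f = kMa.
Hence a = g sinθ/(1+k) = 9.81×sin21.3°/2 = 1.782 m/s².
With constant a from rest, t = √(2L/a) = √(2·5.14/1.782) ≈ 2.40 s.

t ≈ 2.40 s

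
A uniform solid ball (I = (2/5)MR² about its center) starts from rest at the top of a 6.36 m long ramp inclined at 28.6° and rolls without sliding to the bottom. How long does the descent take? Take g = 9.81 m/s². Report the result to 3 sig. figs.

t ≈ 1.95 s

For this body I = (2/5)MR², i.e. k = I/(MR²) = 0.4.
Translational: Mg sinθ − f = Ma. Rotational about the CM: fR = Iα = kMRa, so f = kMa.
Hence a = g sinθ/(1+k) = 9.81×sin28.6°/1.4 = 3.354 m/s².
With constant a from rest, t = √(2L/a) = √(2·6.36/3.354) ≈ 1.95 s.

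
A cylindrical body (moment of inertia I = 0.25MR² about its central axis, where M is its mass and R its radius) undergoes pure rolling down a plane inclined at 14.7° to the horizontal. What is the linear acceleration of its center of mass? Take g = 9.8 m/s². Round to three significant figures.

a ≈ 1.99 m/s²

For this body I = 0.25MR², i.e. k = I/(MR²) = 0.25.
Along the incline Mg sinθ − f = Ma, and torque about the center fR = Iα = kMR²(a/R) gives f = kMa.
Eliminating f: Mg sinθ = (1+k)Ma, so a = g sinθ/(1+k) = 9.8 × sin14.7° / 1.25 ≈ 1.99 m/s².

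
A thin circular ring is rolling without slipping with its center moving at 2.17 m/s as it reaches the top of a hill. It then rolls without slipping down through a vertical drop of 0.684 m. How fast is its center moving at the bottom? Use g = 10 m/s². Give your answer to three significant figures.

For this body I = MR², i.e. k = I/(MR²) = 1.
Since it rolls without slipping, ω = v/R and KE = ½Mv² + ½Iω² = ½(1+k)Mv² = Mv².
Energy conservation: Mv₀² + Mgh = Mv², so v² = v₀² + 2gh/(1+k).
v = √(2.17² + 2×10×0.684/2) = √11.55 ≈ 3.40 m/s.

v ≈ 3.40 m/s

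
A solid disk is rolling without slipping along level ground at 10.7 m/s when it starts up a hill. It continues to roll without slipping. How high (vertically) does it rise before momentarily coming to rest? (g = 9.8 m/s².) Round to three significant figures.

h ≈ 8.76 m

For this body I = (1/2)MR², i.e. k = I/(MR²) = 0.5.
The rolling condition ω = v/R makes the rotational term ½I(v/R)² = ½kMv², so KE_total = ½(1+k)Mv² = (3/4)Mv².
At the top the kinetic energy is zero, so (3/4)Mv₀² = Mgh.
Thus h = (1+k)v₀²/(2g) = 1.5 × 10.7² / (2 × 9.8) ≈ 8.76 m.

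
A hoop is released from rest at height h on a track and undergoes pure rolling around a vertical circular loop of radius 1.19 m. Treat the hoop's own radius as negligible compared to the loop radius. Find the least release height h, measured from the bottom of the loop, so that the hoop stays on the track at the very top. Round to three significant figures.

For this body I = MR², i.e. k = I/(MR²) = 1.
At the top, contact is just lost when gravity alone supplies the centripetal force: Mg = Mv_top²/r, i.e. v_top² = gr.
With ω = v/R, the kinetic energy at speed v is ½(1+k)Mv² = Mv².
Energy conservation from release (height h) to the top (height 2r): Mgh = Mg(2r) + M·gr.
Thus h_min = 2r + (1+k)r/2 = r(2 + 2/2) = 1.19 × 3 ≈ 3.57 m.

h_min ≈ 3.57 m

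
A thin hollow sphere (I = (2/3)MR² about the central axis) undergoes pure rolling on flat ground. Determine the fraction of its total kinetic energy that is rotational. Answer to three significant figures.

fraction ≈ 0.400

The moment of inertia is (2/3)MR², giving k ≡ I/(MR²) = 2/3.
With ω = v/R, KE_trans = ½Mv² and KE_rot = ½Iω² = ½kMv², so KE_total = ½(1+k)Mv².
The rotational fraction is therefore k/(1+k) = (2/3)/1.667 ≈ 0.400.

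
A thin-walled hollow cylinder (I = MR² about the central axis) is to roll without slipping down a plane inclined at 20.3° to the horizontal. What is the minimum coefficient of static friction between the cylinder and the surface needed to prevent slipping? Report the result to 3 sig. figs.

μ_min ≈ 0.185

Here I = MR², so the shape factor k = I/(MR²) = 1.
Translational: Mg sinθ − f = Ma. Rotational about the CM: fR = Iα = kMRa, so f = kMa.
These give a = g sinθ/(1+k) and the required friction f = kMg sinθ/(1+k).
With N = Mg cosθ, the no-slip condition f ≤ μN gives μ_min = f/N = k tanθ/(1+k).
μ_min = 1 × tan20.3° / 2 ≈ 0.185.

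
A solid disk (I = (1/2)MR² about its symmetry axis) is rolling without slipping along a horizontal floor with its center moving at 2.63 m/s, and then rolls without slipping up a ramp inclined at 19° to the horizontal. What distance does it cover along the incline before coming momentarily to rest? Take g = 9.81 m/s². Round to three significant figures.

With I = (1/2)MR², the ratio k = I/(MR²) is 0.5.
The rolling condition ω = v/R makes the rotational term ½I(v/R)² = ½kMv², so KE_total = ½(1+k)Mv² = (3/4)Mv².
Setting this equal to Mgh gives the vertical rise h = (1+k)v₀²/(2g) = 1.5×2.63²/(2×9.81) = 0.5288 m.
The distance along the slope is d = h/sinθ = 0.5288/sin19° ≈ 1.62 m.

d ≈ 1.62 m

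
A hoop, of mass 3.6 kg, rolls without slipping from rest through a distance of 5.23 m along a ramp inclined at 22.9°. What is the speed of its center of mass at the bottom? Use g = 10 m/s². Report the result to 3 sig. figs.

v ≈ 4.51 m/s

With I = MR², the ratio k = I/(MR²) is 1.
The rolling condition ω = v/R makes the rotational term ½I(v/R)² = ½kMv², so KE_total = ½(1+k)Mv² = Mv².
The vertical drop is h = L sinθ = 5.23 × sin22.9° = 2.035 m.
Energy conservation: Mgh = Mv², so v = √(2gh/(1+k)) = √(2 × 10 × 2.035 / 2) ≈ 4.51 m/s.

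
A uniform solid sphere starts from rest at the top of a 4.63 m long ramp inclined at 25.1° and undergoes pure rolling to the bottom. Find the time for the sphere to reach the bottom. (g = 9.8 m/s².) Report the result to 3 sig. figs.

With I = (2/5)MR², the ratio k = I/(MR²) is 0.4.
Translational: Mg sinθ − f = Ma. Rotational about the CM: fR = Iα = kMRa, so f = kMa.
Hence a = g sinθ/(1+k) = 9.8×sin25.1°/1.4 = 2.969 m/s².
With constant a from rest, t = √(2L/a) = √(2·4.63/2.969) ≈ 1.77 s.

t ≈ 1.77 s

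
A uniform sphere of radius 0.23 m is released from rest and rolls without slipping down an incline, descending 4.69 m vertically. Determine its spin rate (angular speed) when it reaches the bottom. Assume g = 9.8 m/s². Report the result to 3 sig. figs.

Here I = (2/5)MR², so the shape factor k = I/(MR²) = 0.4.
The rolling condition ω = v/R makes the rotational term ½I(v/R)² = ½kMv², so KE_total = ½(1+k)Mv² = (7/10)Mv².
Energy conservation Mgh = ½(1+k)Mv² gives v = √(2gh/(1+k)) = √(2 × 9.8 × 4.69 / 1.4) = 8.103 m/s.
Then ω = v/R = 8.103 / 0.23 ≈ 35.2 rad/s.

ω ≈ 35.2 rad/s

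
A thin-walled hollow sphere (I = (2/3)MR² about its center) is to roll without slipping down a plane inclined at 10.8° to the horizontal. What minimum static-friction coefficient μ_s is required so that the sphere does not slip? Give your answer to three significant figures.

The moment of inertia is (2/3)MR², giving k ≡ I/(MR²) = 2/3.
Translational: Mg sinθ − f = Ma. Rotational about the CM: fR = Iα = kMRa, so f = kMa.
These give a = g sinθ/(1+k) and the required friction f = kMg sinθ/(1+k).
The normal force is N = Mg cosθ, so μ_min = f/N = k tanθ/(1+k).
μ_min = (2/3) × tan10.8° / 1.667 ≈ 0.0763.

μ_min ≈ 0.0763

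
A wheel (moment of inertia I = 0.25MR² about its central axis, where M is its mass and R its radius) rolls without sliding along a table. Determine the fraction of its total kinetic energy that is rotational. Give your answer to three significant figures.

Here I = 0.25MR², so the shape factor k = I/(MR²) = 0.25.
With ω = v/R, KE_trans = ½Mv² and KE_rot = ½Iω² = ½kMv², so KE_total = ½(1+k)Mv².
The rotational fraction is therefore k/(1+k) = 0.25/1.25 ≈ 0.200.

fraction ≈ 0.200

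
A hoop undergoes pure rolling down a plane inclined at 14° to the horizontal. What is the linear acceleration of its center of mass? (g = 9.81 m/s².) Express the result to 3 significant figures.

Here I = MR², so the shape factor k = I/(MR²) = 1.
Translational: Mg sinθ − f = Ma. Rotational about the CM: fR = Iα = kMRa, so f = kMa.
Eliminating f: Mg sinθ = (1+k)Ma, so a = g sinθ/(1+k) = 9.81 × sin14° / 2 ≈ 1.19 m/s².

a ≈ 1.19 m/s²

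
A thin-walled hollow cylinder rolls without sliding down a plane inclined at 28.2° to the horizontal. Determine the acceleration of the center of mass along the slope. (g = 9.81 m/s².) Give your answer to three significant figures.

a ≈ 2.32 m/s²

With I = MR², the ratio k = I/(MR²) is 1.
Translational: Mg sinθ − f = Ma. Rotational about the CM: fR = Iα = kMRa, so f = kMa.
Eliminating f: Mg sinθ = (1+k)Ma, so a = g sinθ/(1+k) = 9.81 × sin28.2° / 2 ≈ 2.32 m/s².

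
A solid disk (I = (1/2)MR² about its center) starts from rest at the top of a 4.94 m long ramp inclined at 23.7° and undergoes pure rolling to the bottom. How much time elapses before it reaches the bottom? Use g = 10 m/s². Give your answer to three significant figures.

Here I = (1/2)MR², so the shape factor k = I/(MR²) = 0.5.
Newton's second law down the slope: Mg sinθ − f = Ma. The torque equation fR = Iα (with α = a/R) gives f = kMa.
Hence a = g sinθ/(1+k) = 10×sin23.7°/1.5 = 2.68 m/s².
Starting from rest, L = ½at², so t = √(2L/a) = √(2×4.94/2.68) ≈ 1.92 s.

t ≈ 1.92 s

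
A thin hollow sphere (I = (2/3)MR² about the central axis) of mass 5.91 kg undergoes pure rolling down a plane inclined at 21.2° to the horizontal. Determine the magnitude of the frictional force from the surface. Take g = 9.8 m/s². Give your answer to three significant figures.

f ≈ 8.38 N

For this body I = (2/3)MR², i.e. k = I/(MR²) = 2/3.
Along the incline Mg sinθ − f = Ma, and torque about the center fR = Iα = kMR²(a/R) gives f = kMa.
Combining, a = g sinθ/(1+k) and f = kMa = kMg sinθ/(1+k).
f = (2/3) × 5.91 × 9.8 × sin21.2° / 1.667 ≈ 8.38 N.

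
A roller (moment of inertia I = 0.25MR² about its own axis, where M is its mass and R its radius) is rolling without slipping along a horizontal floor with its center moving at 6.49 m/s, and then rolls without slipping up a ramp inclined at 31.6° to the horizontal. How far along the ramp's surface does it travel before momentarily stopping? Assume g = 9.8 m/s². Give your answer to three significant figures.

d ≈ 5.13 m

Here I = 0.25MR², so the shape factor k = I/(MR²) = 0.25.
Rolling without slipping gives ω = v/R, so the total kinetic energy is ½Mv² + ½Iω² = ½(1+k)Mv² = (5/8)Mv².
Setting this equal to Mgh gives the vertical rise h = (1+k)v₀²/(2g) = 1.25×6.49²/(2×9.8) = 2.686 m.
The distance along the slope is d = h/sinθ = 2.686/sin31.6° ≈ 5.13 m.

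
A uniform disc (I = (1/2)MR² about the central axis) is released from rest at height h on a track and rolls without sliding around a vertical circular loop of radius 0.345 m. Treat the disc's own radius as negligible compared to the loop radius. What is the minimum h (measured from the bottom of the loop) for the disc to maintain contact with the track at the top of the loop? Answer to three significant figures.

With I = (1/2)MR², the ratio k = I/(MR²) is 0.5.
At the top of the loop, the minimum-contact condition is Mg = Mv_top²/r, so v_top² = gr.
With ω = v/R, the kinetic energy at speed v is ½(1+k)Mv² = (3/4)Mv².
Energy conservation from release (height h) to the top (height 2r): Mgh = Mg(2r) + (3/4)M·gr.
Thus h_min = 2r + (1+k)r/2 = r(2 + 1.5/2) = 0.345 × 2.75 ≈ 0.949 m.

h_min ≈ 0.949 m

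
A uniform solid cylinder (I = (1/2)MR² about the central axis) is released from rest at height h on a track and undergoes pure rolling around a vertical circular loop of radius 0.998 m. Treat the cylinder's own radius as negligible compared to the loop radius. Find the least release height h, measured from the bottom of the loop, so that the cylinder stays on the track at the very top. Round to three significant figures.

With I = (1/2)MR², the ratio k = I/(MR²) is 0.5.
At the top, contact is just lost when gravity alone supplies the centripetal force: Mg = Mv_top²/r, i.e. v_top² = gr.
With ω = v/R, the kinetic energy at speed v is ½(1+k)Mv² = (3/4)Mv².
Energy conservation from release (height h) to the top (height 2r): Mgh = Mg(2r) + (3/4)M·gr.
Thus h_min = 2r + (1+k)r/2 = r(2 + 1.5/2) = 0.998 × 2.75 ≈ 2.74 m.

h_min ≈ 2.74 m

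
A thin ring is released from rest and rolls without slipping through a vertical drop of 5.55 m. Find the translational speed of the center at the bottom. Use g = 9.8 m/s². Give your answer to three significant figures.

With I = MR², the ratio k = I/(MR²) is 1.
Pure rolling means v = ωR; then KE = ½Mv² + ½I(v/R)² = ½(1+k)Mv² = Mv².
Setting Mgh = Mv² gives v = √(2gh/(1+k)) = √(2·9.8·5.55/2) ≈ 7.37 m/s.

v ≈ 7.37 m/s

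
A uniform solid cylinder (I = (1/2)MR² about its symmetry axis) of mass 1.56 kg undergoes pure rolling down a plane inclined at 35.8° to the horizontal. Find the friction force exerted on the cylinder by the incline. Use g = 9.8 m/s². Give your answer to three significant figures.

f ≈ 2.98 N

For this body I = (1/2)MR², i.e. k = I/(MR²) = 0.5.
Along the incline Mg sinθ − f = Ma, and torque about the center fR = Iα = kMR²(a/R) gives f = kMa.
Combining, a = g sinθ/(1+k) and f = kMa = kMg sinθ/(1+k).
f = 0.5 × 1.56 × 9.8 × sin35.8° / 1.5 ≈ 2.98 N.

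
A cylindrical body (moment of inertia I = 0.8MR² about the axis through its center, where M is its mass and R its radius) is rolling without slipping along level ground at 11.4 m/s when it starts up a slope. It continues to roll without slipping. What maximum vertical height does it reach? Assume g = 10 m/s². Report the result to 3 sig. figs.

h ≈ 11.7 m

Here I = 0.8MR², so the shape factor k = I/(MR²) = 0.8.
Pure rolling means v = ωR; then KE = ½Mv² + ½I(v/R)² = ½(1+k)Mv² = (9/10)Mv².
All of this converts to potential energy at the highest point: (9/10)Mv₀² = Mgh.
Thus h = (1+k)v₀²/(2g) = 1.8 × 11.4² / (2 × 10) ≈ 11.7 m.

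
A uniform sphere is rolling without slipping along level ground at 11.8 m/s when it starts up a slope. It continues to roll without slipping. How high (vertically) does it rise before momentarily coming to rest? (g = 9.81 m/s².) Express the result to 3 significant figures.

Here I = (2/5)MR², so the shape factor k = I/(MR²) = 0.4.
Pure rolling means v = ωR; then KE = ½Mv² + ½I(v/R)² = ½(1+k)Mv² = (7/10)Mv².
At the top the kinetic energy is zero, so (7/10)Mv₀² = Mgh.
Thus h = (1+k)v₀²/(2g) = 1.4 × 11.8² / (2 × 9.81) ≈ 9.94 m.

h ≈ 9.94 m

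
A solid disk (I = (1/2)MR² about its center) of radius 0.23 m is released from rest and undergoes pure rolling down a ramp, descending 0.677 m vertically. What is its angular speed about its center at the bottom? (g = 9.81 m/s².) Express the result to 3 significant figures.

ω ≈ 12.9 rad/s

With I = (1/2)MR², the ratio k = I/(MR²) is 0.5.
Since it rolls without slipping, ω = v/R and KE = ½Mv² + ½Iω² = ½(1+k)Mv² = (3/4)Mv².
Energy conservation Mgh = ½(1+k)Mv² gives v = √(2gh/(1+k)) = √(2 × 9.81 × 0.677 / 1.5) = 2.976 m/s.
The angular speed follows from ω = v/R = 2.976/0.23 ≈ 12.9 rad/s.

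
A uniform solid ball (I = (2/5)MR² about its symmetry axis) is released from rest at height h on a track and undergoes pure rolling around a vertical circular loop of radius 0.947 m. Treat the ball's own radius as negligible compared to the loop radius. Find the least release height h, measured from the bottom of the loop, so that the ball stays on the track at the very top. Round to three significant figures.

h_min ≈ 2.56 m

The moment of inertia is (2/5)MR², giving k ≡ I/(MR²) = 0.4.
At the top of the loop, the minimum-contact condition is Mg = Mv_top²/r, so v_top² = gr.
With ω = v/R, the kinetic energy at speed v is ½(1+k)Mv² = (7/10)Mv².
Energy conservation from release (height h) to the top (height 2r): Mgh = Mg(2r) + (7/10)M·gr.
Thus h_min = 2r + (1+k)r/2 = r(2 + 1.4/2) = 0.947 × 2.7 ≈ 2.56 m.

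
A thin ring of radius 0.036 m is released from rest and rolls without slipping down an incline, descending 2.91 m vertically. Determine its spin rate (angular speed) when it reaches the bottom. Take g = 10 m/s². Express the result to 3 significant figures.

ω ≈ 150 rad/s

For this body I = MR², i.e. k = I/(MR²) = 1.
Since it rolls without slipping, ω = v/R and KE = ½Mv² + ½Iω² = ½(1+k)Mv² = Mv².
Energy conservation Mgh = ½(1+k)Mv² gives v = √(2gh/(1+k)) = √(2 × 10 × 2.91 / 2) = 5.394 m/s.
The angular speed follows from ω = v/R = 5.394/0.036 ≈ 150 rad/s.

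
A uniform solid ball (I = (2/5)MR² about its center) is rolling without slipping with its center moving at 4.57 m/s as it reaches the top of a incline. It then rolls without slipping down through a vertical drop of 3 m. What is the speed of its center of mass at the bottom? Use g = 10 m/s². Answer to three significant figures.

Here I = (2/5)MR², so the shape factor k = I/(MR²) = 0.4.
The rolling condition ω = v/R makes the rotational term ½I(v/R)² = ½kMv², so KE_total = ½(1+k)Mv² = (7/10)Mv².
Energy conservation: (7/10)Mv₀² + Mgh = (7/10)Mv², so v² = v₀² + 2gh/(1+k).
v = √(4.57² + 2×10×3/1.4) = √63.74 ≈ 7.98 m/s.

v ≈ 7.98 m/s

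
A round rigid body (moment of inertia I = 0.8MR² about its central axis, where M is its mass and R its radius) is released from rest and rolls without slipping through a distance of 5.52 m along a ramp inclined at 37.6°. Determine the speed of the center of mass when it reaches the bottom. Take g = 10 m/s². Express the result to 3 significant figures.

The moment of inertia is 0.8MR², giving k ≡ I/(MR²) = 0.8.
Rolling without slipping gives ω = v/R, so the total kinetic energy is ½Mv² + ½Iω² = ½(1+k)Mv² = (9/10)Mv².
The vertical drop is h = L sinθ = 5.52 × sin37.6° = 3.368 m.
Energy conservation: Mgh = (9/10)Mv², so v = √(2gh/(1+k)) = √(2 × 10 × 3.368 / 1.8) ≈ 6.12 m/s.

v ≈ 6.12 m/s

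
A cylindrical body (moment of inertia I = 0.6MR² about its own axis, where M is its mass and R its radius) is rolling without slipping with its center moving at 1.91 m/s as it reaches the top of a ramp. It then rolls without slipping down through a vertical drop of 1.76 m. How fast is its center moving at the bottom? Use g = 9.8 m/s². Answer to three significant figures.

v ≈ 5.02 m/s

Here I = 0.6MR², so the shape factor k = I/(MR²) = 0.6.
The rolling condition ω = v/R makes the rotational term ½I(v/R)² = ½kMv², so KE_total = ½(1+k)Mv² = (4/5)Mv².
Conserving energy between top and bottom: (4/5)Mv² = (4/5)Mv₀² + Mgh, hence v² = v₀² + 2gh/(1+k).
v = √(1.91² + 2×9.8×1.76/1.6) = √25.21 ≈ 5.02 m/s.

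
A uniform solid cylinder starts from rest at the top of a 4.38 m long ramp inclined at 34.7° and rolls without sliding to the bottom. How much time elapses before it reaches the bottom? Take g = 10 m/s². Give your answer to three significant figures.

t ≈ 1.52 s

Here I = (1/2)MR², so the shape factor k = I/(MR²) = 0.5.
Translational: Mg sinθ − f = Ma. Rotational about the CM: fR = Iα = kMRa, so f = kMa.
Hence a = g sinθ/(1+k) = 10×sin34.7°/1.5 = 3.795 m/s².
Starting from rest, L = ½at², so t = √(2L/a) = √(2×4.38/3.795) ≈ 1.52 s.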